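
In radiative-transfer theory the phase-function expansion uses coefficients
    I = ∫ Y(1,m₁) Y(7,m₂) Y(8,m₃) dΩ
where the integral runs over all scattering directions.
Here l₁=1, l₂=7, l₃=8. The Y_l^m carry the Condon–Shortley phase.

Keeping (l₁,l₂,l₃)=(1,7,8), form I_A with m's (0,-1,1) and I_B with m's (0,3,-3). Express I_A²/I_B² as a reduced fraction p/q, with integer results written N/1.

l's match ⇒ only the (l;m) 3-j factors differ between A and B.
A: triangle coeff Δ(1,7,8) = 1/2040; Σ_t [0,0]: t=0:+1/29030400 = 1/29030400; (3j)²=21/680 [(1 7 8; 0 -1 1)], sign=-1
B: triangle coeff Δ(1,7,8) = 1/2040; Σ_t [0,0]: t=0:+1/87091200 = 1/87091200; (3j)²=11/408 [(1 7 8; 0 3 -3)], sign=-1
I_A²/I_B² = (21/680)/(11/408) = 63/55

63/55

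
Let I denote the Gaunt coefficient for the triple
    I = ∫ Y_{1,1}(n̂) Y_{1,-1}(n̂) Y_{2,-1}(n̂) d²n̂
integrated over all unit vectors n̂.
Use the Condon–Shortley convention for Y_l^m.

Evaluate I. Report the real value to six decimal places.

0.000000

m-sum = 1 − 1 − 1 = -1 ≠ 0 ⇒ I = 0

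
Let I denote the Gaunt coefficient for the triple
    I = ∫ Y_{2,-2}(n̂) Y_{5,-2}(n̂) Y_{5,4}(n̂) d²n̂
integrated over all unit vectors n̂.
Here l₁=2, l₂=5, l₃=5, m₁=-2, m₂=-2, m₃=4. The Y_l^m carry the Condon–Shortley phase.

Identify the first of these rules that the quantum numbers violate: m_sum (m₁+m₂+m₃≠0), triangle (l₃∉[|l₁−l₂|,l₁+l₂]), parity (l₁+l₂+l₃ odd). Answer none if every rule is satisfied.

none

azimuthal sum: -2 − 2 + 4 = 0  ✓
3 ≤ 5 ≤ 7 (triangle on l)  ✓
L = 2 + 5 + 5 = 12 (even)  ✓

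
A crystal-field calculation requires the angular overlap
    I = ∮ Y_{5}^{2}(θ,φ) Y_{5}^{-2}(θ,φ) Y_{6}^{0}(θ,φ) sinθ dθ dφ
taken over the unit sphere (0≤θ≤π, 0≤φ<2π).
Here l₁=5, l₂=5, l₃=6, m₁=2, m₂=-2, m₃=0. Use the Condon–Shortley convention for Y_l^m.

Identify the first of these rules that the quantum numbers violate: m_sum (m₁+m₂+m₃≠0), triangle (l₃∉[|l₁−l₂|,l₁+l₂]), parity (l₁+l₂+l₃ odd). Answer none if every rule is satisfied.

m₁+m₂+m₃ = 2 − 2 + 0 = 0  ✓
triangle: |5−5|=0 ≤ l₃=6 ≤ 5+5=10  ✓
parity: l₁+l₂+l₃ = 16 is even  ✓

none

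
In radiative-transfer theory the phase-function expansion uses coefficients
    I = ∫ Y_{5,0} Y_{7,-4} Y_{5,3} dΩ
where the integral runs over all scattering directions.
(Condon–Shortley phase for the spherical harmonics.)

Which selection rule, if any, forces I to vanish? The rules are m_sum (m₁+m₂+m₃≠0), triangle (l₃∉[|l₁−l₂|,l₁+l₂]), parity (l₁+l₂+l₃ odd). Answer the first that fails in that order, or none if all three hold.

Σmᵢ = -1  ✗
l₃∈[|l₁−l₂|,l₁+l₂]=[2,12], have l₃=5
Σlᵢ = 17 ⇒ odd

m_sum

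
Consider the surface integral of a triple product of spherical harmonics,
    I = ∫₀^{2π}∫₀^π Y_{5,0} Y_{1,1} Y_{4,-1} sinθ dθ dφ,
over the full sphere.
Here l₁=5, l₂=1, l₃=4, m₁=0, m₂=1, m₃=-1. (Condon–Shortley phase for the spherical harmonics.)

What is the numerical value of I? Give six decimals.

0.155288

Rules hold: Σm=0, L=10 even, 4≤4≤6.
N = 11·3·9 = 297
Δ = 2!·8!·0!/11! = 1/495
Racah Σ t=1..1: t=1:−1/576 = -1/576
⇒ 3j(5 1 4; 0 0 0)² = 5/99, sgn -1
Racah Σ t=2..2: t=2:+1/1440 = 1/1440
⇒ 3j(5 1 4; 0 1 -1)² = 2/99, sgn -1
4πI² = N·(3j₀)²·(3jₘ)² = 10/33
I = +1·√(0.30303/4π) = 0.15528807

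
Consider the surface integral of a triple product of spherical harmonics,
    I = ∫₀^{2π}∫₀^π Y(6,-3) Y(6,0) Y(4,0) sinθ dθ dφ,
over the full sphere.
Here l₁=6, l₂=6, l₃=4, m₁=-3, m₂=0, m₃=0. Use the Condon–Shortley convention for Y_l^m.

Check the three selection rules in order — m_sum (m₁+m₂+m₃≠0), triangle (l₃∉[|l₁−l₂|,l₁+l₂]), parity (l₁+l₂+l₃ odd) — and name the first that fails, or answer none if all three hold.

m₁+m₂+m₃ = -3 + 0 + 0 = -3  ✗
triangle: |6−6|=0 ≤ l₃=4 ≤ 6+6=12
parity: l₁+l₂+l₃ = 16 is even

m_sum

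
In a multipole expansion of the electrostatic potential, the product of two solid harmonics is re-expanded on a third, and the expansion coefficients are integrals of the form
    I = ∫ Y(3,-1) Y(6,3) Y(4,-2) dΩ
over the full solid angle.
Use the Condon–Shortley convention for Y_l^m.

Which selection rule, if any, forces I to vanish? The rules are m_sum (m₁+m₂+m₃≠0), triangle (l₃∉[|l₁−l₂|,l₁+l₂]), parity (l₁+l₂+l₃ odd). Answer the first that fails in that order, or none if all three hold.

azimuthal sum: -1 + 3 − 2 = 0  ✓
3 ≤ 4 ≤ 9 (triangle on l)  ✓
L = 3 + 6 + 4 = 13 (odd)  ✗

parity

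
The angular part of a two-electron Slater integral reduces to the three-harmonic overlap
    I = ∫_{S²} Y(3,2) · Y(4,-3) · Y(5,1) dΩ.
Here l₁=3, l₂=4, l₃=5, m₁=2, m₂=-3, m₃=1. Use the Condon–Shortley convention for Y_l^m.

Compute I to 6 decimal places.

0.160929

Checks pass: Σm=0; 12 even; l₃=5∈[1,7].
(2·3+1)(2·4+1)(2·5+1) = 693
Δ: 2! 4! 6! / 13! → 1/180180
sum: t=0:+1/576 t=1:−1/144 t=2:+1/576 = -1/288
3j²(3 4 5; 0 0 0) = Δ·Π!·Σ² = 20/1001  (sign +1)
sum: t=0:+1/1440 t=1:−1/17280 = 11/17280
3j²(3 4 5; 2 -3 1) = Δ·Π!·Σ² = 11/468  (sign +1)
combine: 4πI² = 693·20/1001·11/468 = 55/169
take √, sign +1: I = 0.16092854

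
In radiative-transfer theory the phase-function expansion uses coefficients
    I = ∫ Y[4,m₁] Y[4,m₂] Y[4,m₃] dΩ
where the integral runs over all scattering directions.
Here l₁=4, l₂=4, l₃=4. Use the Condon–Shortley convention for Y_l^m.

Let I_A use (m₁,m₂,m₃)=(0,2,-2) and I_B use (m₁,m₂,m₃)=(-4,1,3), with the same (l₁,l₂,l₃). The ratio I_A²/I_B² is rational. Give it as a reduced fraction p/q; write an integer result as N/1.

121/490

Same 4,4,4: normalisation and zero-m 3j drop out of the ratio.
A: Δ: 4! 4! 4! / 13! → 1/450450; sum: t=2:+1/384 t=3:−1/216 t=4:+1/2304 = -11/6912; 3j²(4 4 4; 0 2 -2) = Δ·Π!·Σ² = 11/1638  (sign -1)
B: Δ: 4! 4! 4! / 13! → 1/450450; sum: t=4:+1/3456 = 1/3456; 3j²(4 4 4; -4 1 3) = Δ·Π!·Σ² = 35/1287  (sign -1)
I_A²/I_B² = (11/1638)/(35/1287) = 121/490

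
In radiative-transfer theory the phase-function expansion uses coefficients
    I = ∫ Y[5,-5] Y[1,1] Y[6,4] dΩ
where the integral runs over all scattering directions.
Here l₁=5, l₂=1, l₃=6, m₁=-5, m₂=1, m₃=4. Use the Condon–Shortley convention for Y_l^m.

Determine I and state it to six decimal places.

0.040859

Rules hold: Σm=0, L=12 even, 4≤6≤6.
N = 11·3·13 = 429
Δ = 0!·10!·2!/13! = 1/858
Racah Σ t=0..0: t=0:+1/14400 = 1/14400
⇒ 3j(5 1 6; 0 0 0)² = 6/143, sgn +1
Racah Σ t=0..0: t=0:+1/7257600 = 1/7257600
⇒ 3j(5 1 6; -5 1 4)² = 1/858, sgn +1
4πI² = N·(3j₀)²·(3jₘ)² = 3/143
I = +1·√(0.020979/4π) = 0.04085899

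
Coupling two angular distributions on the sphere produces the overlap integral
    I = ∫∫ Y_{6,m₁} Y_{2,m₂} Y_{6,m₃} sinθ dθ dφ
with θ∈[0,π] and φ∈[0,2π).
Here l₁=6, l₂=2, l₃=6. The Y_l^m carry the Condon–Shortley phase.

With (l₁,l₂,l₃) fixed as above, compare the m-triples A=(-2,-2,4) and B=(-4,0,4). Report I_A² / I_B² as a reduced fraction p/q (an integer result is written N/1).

l's match ⇒ only the (l;m) 3-j factors differ between A and B.
A: triangle coeff Δ(6,2,6) = 1/90090; Σ_t [0,0]: t=0:+1/322560 = 1/322560; (3j)²=18/1001 [(6 2 6; -2 -2 4)], sign=+1
B: triangle coeff Δ(6,2,6) = 1/90090; Σ_t [0,2]: t=0:+1/14515200 t=1:−1/362880 t=2:+1/322560 = 1/2419200; (3j)²=2/5005 [(6 2 6; -4 0 4)], sign=+1
I_A²/I_B² = (18/1001)/(2/5005) = 45/1

45/1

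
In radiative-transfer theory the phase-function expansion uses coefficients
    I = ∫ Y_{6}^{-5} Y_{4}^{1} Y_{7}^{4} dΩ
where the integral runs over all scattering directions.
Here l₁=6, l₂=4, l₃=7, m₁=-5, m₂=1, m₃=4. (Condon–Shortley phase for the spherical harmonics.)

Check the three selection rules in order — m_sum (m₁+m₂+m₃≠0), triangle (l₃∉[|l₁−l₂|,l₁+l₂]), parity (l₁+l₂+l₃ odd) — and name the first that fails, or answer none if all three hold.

Σmᵢ = 0  ✓
l₃∈[|l₁−l₂|,l₁+l₂]=[2,10], have l₃=7  ✓
Σlᵢ = 17 ⇒ odd  ✗

parity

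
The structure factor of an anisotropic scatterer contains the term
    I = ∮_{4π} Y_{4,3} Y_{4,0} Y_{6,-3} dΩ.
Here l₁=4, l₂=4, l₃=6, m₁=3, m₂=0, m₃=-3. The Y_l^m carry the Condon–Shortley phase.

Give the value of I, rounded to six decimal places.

Checks pass: Σm=0; 14 even; l₃=6∈[0,8].
(2·4+1)(2·4+1)(2·6+1) = 1053
Δ: 2! 6! 6! / 15! → 1/1261260
sum: t=0:+1/4608 t=1:−1/1296 t=2:+1/4608 = -7/20736
3j²(4 4 6; 0 0 0) = Δ·Π!·Σ² = 20/1287  (sign -1)
sum: t=0:+1/11520 t=1:−1/25920 = 1/20736
3j²(4 4 6; 3 0 -3) = Δ·Π!·Σ² = 5/429  (sign -1)
combine: 4πI² = 1053·20/1287·5/429 = 300/1573
take √, sign +1: I = 0.12319450

0.123195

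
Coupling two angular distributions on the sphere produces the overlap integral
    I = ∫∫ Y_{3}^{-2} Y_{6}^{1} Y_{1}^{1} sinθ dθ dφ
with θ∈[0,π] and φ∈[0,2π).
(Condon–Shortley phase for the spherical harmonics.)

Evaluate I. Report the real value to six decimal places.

0.000000

l₃=1 ∉ [3,9] — triangle fails ⇒ I = 0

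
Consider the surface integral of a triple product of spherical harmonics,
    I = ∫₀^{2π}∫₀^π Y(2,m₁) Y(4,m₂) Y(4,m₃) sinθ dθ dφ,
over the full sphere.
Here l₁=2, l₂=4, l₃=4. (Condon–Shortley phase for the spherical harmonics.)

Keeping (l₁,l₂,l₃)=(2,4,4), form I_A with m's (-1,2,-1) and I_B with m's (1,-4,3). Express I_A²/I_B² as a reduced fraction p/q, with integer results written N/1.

Shared (l₁,l₂,l₃)=(2,4,4): N and (l;000)² cancel in I_A²/I_B².
A: Δ = 2!·2!·6!/11! = 1/13860; Racah Σ t=1..2: t=1:−1/240 t=2:+1/96 = 1/160; ⇒ 3j(2 4 4; -1 2 -1)² = 27/1540, sgn -1
B: Δ = 2!·2!·6!/11! = 1/13860; Racah Σ t=0..0: t=0:+1/1440 = 1/1440; ⇒ 3j(2 4 4; 1 -4 3)² = 7/165, sgn -1
I_A²/I_B² = (27/1540)/(7/165) = 81/196

81/196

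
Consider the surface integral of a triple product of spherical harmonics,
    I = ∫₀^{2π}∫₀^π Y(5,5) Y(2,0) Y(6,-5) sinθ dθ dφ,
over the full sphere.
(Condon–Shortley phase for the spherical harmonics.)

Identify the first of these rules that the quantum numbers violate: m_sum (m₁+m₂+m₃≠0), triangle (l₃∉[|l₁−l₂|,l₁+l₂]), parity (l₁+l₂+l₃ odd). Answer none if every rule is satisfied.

azimuthal sum: 5 + 0 − 5 = 0  ✓
3 ≤ 6 ≤ 7 (triangle on l)  ✓
L = 5 + 2 + 6 = 13 (odd)  ✗

parity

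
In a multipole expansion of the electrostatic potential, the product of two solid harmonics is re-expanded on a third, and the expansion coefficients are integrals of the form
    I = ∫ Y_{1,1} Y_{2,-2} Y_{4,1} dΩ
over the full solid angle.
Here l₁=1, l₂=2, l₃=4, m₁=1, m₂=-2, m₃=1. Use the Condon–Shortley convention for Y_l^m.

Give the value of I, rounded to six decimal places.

0.000000

|1−2|≤4≤1+2 violated ⇒ I = 0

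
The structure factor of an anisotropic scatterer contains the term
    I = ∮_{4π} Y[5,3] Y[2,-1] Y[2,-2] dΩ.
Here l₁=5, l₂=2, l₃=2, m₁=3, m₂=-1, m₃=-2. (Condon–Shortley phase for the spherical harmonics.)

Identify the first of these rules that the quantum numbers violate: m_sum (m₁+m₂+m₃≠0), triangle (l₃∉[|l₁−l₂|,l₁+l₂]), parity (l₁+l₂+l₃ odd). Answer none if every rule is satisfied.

Σmᵢ = 0  ✓
l₃∈[|l₁−l₂|,l₁+l₂]=[3,7], have l₃=2  ✗
Σlᵢ = 9 ⇒ odd

triangle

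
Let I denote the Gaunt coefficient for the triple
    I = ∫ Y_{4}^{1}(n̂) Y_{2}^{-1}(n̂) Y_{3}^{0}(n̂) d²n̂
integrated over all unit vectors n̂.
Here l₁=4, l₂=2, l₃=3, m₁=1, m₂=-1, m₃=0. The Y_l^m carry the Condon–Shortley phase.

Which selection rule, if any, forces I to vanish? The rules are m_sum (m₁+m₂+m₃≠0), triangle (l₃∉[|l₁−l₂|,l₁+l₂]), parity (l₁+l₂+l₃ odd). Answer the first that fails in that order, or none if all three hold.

Σmᵢ = 0  ✓
l₃∈[|l₁−l₂|,l₁+l₂]=[2,6], have l₃=3  ✓
Σlᵢ = 9 ⇒ odd  ✗

parity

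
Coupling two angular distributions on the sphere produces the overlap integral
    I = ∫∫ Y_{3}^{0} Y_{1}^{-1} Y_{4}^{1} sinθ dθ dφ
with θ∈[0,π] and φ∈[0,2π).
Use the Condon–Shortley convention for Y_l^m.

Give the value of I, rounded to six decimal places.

Checks pass: Σm=0; 8 even; l₃=4∈[2,4].
(2·3+1)(2·1+1)(2·4+1) = 189
Δ: 0! 6! 2! / 9! → 1/252
sum: t=0:+1/36 = 1/36
3j²(3 1 4; 0 0 0) = Δ·Π!·Σ² = 4/63  (sign +1)
sum: t=0:+1/72 = 1/72
3j²(3 1 4; 0 -1 1) = Δ·Π!·Σ² = 5/126  (sign -1)
combine: 4πI² = 189·4/63·5/126 = 10/21
take √, sign -1: I = -0.19466390

-0.194664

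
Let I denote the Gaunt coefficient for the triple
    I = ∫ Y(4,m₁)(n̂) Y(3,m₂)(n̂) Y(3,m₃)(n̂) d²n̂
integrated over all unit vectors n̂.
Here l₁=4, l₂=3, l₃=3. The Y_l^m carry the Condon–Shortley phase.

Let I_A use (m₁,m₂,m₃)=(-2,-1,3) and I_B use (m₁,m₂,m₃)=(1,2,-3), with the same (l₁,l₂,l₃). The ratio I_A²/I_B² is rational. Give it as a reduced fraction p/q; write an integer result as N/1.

Same 4,3,3: normalisation and zero-m 3j drop out of the ratio.
A: Δ: 4! 4! 2! / 11! → 1/34650; sum: t=2:+1/192 = 1/192; 3j²(4 3 3; -2 -1 3) = Δ·Π!·Σ² = 3/77  (sign +1)
B: Δ: 4! 4! 2! / 11! → 1/34650; sum: t=3:−1/288 = -1/288; 3j²(4 3 3; 1 2 -3) = Δ·Π!·Σ² = 5/231  (sign -1)
I_A²/I_B² = (3/77)/(5/231) = 9/5

9/5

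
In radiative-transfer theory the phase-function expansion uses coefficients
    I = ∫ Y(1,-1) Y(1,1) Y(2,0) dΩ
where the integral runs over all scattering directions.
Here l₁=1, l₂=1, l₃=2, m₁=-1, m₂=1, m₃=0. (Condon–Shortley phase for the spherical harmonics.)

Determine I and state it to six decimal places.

0.126157

Rules hold: Σm=0, L=4 even, 0≤2≤2.
N = 3·3·5 = 45
Δ = 0!·2!·2!/5! = 1/30
Racah Σ t=0..0: t=0:+1/1 = 1/1
⇒ 3j(1 1 2; 0 0 0)² = 2/15, sgn +1
Racah Σ t=0..0: t=0:+1/4 = 1/4
⇒ 3j(1 1 2; -1 1 0)² = 1/30, sgn +1
4πI² = N·(3j₀)²·(3jₘ)² = 1/5
I = +1·√(0.2/4π) = 0.12615663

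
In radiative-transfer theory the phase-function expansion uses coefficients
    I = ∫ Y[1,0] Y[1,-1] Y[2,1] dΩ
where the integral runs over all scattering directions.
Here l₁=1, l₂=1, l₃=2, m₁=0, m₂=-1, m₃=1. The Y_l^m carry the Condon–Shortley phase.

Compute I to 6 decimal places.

m-sum 0 ✓  L=4 even ✓  0≤2≤2 ✓
Π(2lᵢ+1) = 3×3×5 = 45
triangle coeff Δ(1,1,2) = 1/30
Σ_t [0,0]: t=0:+1/1 = 1/1
(3j)²=2/15 [(1 1 2; 0 0 0)], sign=+1
Σ_t [0,0]: t=0:+1/2 = 1/2
(3j)²=1/10 [(1 1 2; 0 -1 1)], sign=-1
⇒ 4πI² = 3/5
I = (-1)√(3/5/(4π)) = -0.21850969

-0.218510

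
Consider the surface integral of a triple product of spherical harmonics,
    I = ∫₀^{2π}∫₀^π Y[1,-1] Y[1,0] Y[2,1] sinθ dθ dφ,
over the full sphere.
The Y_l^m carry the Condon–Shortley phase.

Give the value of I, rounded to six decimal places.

-0.218510

Rules hold: Σm=0, L=4 even, 0≤2≤2.
N = 3·3·5 = 45
Δ = 0!·2!·2!/5! = 1/30
Racah Σ t=0..0: t=0:+1/1 = 1/1
⇒ 3j(1 1 2; 0 0 0)² = 2/15, sgn +1
Racah Σ t=0..0: t=0:+1/2 = 1/2
⇒ 3j(1 1 2; -1 0 1)² = 1/10, sgn -1
4πI² = N·(3j₀)²·(3jₘ)² = 3/5
I = -1·√(0.6/4π) = -0.21850969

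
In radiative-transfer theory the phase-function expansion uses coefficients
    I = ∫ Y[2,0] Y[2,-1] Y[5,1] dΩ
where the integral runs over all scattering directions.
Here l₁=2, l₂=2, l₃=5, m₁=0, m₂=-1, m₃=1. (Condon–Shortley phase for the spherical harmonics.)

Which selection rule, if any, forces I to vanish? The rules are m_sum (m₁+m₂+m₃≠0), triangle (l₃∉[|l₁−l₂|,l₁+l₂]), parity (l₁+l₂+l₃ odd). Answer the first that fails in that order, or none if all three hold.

m₁+m₂+m₃ = 0 − 1 + 1 = 0  ✓
triangle: |2−2|=0 ≤ l₃=5 ≤ 2+2=4  ✗
parity: l₁+l₂+l₃ = 9 is odd

triangle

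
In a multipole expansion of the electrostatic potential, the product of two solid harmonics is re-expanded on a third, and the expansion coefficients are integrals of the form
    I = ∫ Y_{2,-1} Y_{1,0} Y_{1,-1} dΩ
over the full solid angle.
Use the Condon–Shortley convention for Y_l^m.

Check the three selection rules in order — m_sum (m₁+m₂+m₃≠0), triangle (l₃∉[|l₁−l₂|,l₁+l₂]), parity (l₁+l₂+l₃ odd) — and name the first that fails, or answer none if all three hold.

azimuthal sum: -1 + 0 − 1 = -2  ✗
1 ≤ 1 ≤ 3 (triangle on l)
L = 2 + 1 + 1 = 4 (even)

m_sum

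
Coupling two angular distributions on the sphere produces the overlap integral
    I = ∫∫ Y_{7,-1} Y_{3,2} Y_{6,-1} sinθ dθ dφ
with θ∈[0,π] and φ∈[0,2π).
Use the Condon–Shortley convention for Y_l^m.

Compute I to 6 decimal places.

m-sum 0 ✓  L=16 even ✓  4≤6≤10 ✓
Π(2lᵢ+1) = 15×7×13 = 1365
triangle coeff Δ(7,3,6) = 1/2042040
Σ_t [1,3]: t=1:−1/207360 t=2:+1/57600 t=3:−1/207360 = 1/129600
(3j)²=168/12155 [(7 3 6; 0 0 0)], sign=+1
Σ_t [3,4]: t=3:−1/172800 t=4:+1/414720 = -7/2073600
(3j)²=343/29172 [(7 3 6; -1 2 -1)], sign=+1
⇒ 4πI² = 100842/454597
I = (+1)√(100842/454597/(4π)) = 0.13286253

0.132863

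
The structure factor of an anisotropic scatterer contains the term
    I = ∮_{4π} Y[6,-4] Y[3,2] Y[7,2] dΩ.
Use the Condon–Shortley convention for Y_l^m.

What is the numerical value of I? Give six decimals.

-0.153384

Checks pass: Σm=0; 16 even; l₃=7∈[3,9].
(2·6+1)(2·3+1)(2·7+1) = 1365
Δ: 2! 10! 4! / 17! → 1/2042040
sum: t=0:+1/207360 t=1:−1/57600 t=2:+1/207360 = -1/129600
3j²(6 3 7; 0 0 0) = Δ·Π!·Σ² = 168/12155  (sign +1)
sum: t=1:−1/8709120 t=2:+1/967680 = 1/1088640
3j²(6 3 7; -4 2 2) = Δ·Π!·Σ² = 800/51051  (sign -1)
combine: 4πI² = 1365·168/12155·800/51051 = 134400/454597
take √, sign -1: I = -0.15338448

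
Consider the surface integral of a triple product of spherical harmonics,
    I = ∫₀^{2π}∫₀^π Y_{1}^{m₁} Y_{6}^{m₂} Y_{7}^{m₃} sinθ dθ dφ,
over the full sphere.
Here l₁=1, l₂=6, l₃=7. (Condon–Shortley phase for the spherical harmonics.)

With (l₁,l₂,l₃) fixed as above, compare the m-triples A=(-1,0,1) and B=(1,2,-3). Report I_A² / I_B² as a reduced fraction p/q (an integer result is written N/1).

28/45

l's match ⇒ only the (l;m) 3-j factors differ between A and B.
A: triangle coeff Δ(1,6,7) = 1/1365; Σ_t [0,0]: t=0:+1/1036800 = 1/1036800; (3j)²=4/195 [(1 6 7; -1 0 1)], sign=+1
B: triangle coeff Δ(1,6,7) = 1/1365; Σ_t [0,0]: t=0:+1/1935360 = 1/1935360; (3j)²=3/91 [(1 6 7; 1 2 -3)], sign=+1
I_A²/I_B² = (4/195)/(3/91) = 28/45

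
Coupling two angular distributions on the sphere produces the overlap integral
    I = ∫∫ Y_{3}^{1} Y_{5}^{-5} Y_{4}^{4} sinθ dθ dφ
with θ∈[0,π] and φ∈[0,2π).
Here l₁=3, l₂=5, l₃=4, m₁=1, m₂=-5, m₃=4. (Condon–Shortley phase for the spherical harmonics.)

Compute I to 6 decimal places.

0.189625

m-sum 0 ✓  L=12 even ✓  2≤4≤8 ✓
Π(2lᵢ+1) = 7×11×9 = 693
triangle coeff Δ(3,5,4) = 1/180180
Σ_t [1,3]: t=1:−1/576 t=2:+1/144 t=3:−1/576 = 1/288
(3j)²=20/1001 [(3 5 4; 0 0 0)], sign=+1
Σ_t [0,0]: t=0:+1/34560 = 1/34560
(3j)²=14/429 [(3 5 4; 1 -5 4)], sign=+1
⇒ 4πI² = 840/1859
I = (+1)√(840/1859/(4π)) = 0.18962475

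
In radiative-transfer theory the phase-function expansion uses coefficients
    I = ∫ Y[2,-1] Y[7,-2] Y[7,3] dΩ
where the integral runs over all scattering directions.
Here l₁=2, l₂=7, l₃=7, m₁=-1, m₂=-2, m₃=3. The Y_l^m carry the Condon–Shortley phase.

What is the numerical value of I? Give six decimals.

-0.123591

m-sum 0 ✓  L=16 even ✓  5≤7≤9 ✓
Π(2lᵢ+1) = 5×15×15 = 1125
triangle coeff Δ(2,7,7) = 1/185640
Σ_t [0,2]: t=0:+1/2419200 t=1:−1/518400 t=2:+1/2419200 = -1/907200
(3j)²=56/3315 [(2 7 7; 0 0 0)], sign=+1
Σ_t [1,2]: t=1:−1/1935360 t=2:+1/4354560 = -1/3483648
(3j)²=125/12376 [(2 7 7; -1 -2 3)], sign=-1
⇒ 4πI² = 9375/48841
I = (-1)√(9375/48841/(4π)) = -0.12359145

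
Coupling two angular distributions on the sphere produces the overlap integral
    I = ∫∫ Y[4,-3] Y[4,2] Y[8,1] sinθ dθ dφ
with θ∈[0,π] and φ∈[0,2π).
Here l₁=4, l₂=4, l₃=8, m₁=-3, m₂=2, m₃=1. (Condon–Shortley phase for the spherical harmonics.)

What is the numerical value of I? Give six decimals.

m-sum 0 ✓  L=16 even ✓  0≤8≤8 ✓
Π(2lᵢ+1) = 9×9×17 = 1377
triangle coeff Δ(4,4,8) = 1/218790
Σ_t [0,0]: t=0:+1/331776 = 1/331776
(3j)²=490/21879 [(4 4 8; 0 0 0)], sign=+1
Σ_t [0,0]: t=0:+1/7257600 = 1/7257600
(3j)²=14/12155 [(4 4 8; -3 2 1)], sign=-1
⇒ 4πI² = 12348/347633
I = (-1)√(12348/347633/(4π)) = -0.05316586

-0.053166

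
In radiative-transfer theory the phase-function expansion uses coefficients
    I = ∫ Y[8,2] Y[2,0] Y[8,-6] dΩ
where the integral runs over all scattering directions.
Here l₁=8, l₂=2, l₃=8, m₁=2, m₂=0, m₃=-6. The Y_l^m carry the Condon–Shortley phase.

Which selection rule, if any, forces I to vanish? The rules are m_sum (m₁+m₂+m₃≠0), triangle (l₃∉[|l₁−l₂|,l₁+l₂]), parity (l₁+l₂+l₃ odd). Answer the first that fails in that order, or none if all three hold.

Σmᵢ = -4  ✗
l₃∈[|l₁−l₂|,l₁+l₂]=[6,10], have l₃=8
Σlᵢ = 18 ⇒ even

m_sum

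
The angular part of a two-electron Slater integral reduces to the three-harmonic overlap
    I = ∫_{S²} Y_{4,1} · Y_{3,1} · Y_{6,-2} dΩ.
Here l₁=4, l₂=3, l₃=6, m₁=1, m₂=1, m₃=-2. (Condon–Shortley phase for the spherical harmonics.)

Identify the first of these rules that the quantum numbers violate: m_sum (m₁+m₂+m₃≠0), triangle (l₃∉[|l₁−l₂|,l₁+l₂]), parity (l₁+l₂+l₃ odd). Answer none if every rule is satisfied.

parity

azimuthal sum: 1 + 1 − 2 = 0  ✓
1 ≤ 6 ≤ 7 (triangle on l)  ✓
L = 4 + 3 + 6 = 13 (odd)  ✗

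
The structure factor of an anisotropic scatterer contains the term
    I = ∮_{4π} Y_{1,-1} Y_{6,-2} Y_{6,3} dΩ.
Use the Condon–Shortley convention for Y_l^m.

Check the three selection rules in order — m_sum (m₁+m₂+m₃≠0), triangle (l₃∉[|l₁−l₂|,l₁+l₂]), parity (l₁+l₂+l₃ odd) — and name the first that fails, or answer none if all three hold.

azimuthal sum: -1 − 2 + 3 = 0  ✓
5 ≤ 6 ≤ 7 (triangle on l)  ✓
L = 1 + 6 + 6 = 13 (odd)  ✗

parity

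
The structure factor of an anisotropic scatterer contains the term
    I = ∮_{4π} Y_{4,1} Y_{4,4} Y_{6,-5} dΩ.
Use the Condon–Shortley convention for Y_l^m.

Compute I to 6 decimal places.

m-sum 0 ✓  L=14 even ✓  0≤6≤8 ✓
Π(2lᵢ+1) = 9×9×13 = 1053
triangle coeff Δ(4,4,6) = 1/1261260
Σ_t [0,2]: t=0:+1/4608 t=1:−1/1296 t=2:+1/4608 = -7/20736
(3j)²=20/1287 [(4 4 6; 0 0 0)], sign=-1
Σ_t [2,2]: t=2:+1/172800 = 1/172800
(3j)²=2/65 [(4 4 6; 1 4 -5)], sign=-1
⇒ 4πI² = 72/143
I = (+1)√(72/143/(4π)) = 0.20016738

0.200167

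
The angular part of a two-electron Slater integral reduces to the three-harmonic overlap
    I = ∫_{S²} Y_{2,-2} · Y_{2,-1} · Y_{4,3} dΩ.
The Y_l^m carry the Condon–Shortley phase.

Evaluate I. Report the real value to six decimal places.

m-sum 0 ✓  L=8 even ✓  0≤4≤4 ✓
Π(2lᵢ+1) = 5×5×9 = 225
triangle coeff Δ(2,2,4) = 1/630
Σ_t [0,0]: t=0:+1/16 = 1/16
(3j)²=2/35 [(2 2 4; 0 0 0)], sign=+1
Σ_t [0,0]: t=0:+1/144 = 1/144
(3j)²=1/18 [(2 2 4; -2 -1 3)], sign=-1
⇒ 4πI² = 5/7
I = (-1)√(5/7/(4π)) = -0.23841361

-0.238414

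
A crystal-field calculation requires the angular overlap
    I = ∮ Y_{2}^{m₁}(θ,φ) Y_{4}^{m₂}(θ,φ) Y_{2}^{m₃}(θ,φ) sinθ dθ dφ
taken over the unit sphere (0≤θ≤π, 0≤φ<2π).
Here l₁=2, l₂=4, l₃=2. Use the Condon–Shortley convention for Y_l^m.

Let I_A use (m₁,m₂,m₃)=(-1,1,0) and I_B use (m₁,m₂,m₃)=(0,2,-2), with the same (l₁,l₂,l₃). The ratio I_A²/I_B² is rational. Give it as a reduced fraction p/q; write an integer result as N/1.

2/1

Shared (l₁,l₂,l₃)=(2,4,2): N and (l;000)² cancel in I_A²/I_B².
A: Δ = 4!·0!·4!/9! = 1/630; Racah Σ t=3..3: t=3:−1/24 = -1/24; ⇒ 3j(2 4 2; -1 1 0)² = 1/21, sgn -1
B: Δ = 4!·0!·4!/9! = 1/630; Racah Σ t=2..2: t=2:+1/96 = 1/96; ⇒ 3j(2 4 2; 0 2 -2)² = 1/42, sgn +1
I_A²/I_B² = (1/21)/(1/42) = 2/1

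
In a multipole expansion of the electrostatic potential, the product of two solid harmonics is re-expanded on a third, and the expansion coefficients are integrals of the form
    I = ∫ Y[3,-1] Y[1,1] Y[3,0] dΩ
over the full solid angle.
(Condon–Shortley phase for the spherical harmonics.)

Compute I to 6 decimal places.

L=7 odd ⇒ parity kills the (l;000) factor ⇒ I = 0

0.000000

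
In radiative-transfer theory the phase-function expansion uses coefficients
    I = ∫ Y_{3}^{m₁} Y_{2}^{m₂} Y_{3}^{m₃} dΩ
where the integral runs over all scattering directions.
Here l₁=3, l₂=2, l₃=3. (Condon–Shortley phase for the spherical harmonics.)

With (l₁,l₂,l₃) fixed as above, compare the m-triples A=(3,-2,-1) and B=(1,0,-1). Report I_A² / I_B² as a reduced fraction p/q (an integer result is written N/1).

Same 3,2,3: normalisation and zero-m 3j drop out of the ratio.
A: Δ: 2! 4! 2! / 9! → 1/3780; sum: t=0:+1/96 = 1/96; 3j²(3 2 3; 3 -2 -1) = Δ·Π!·Σ² = 1/42  (sign +1)
B: Δ: 2! 4! 2! / 9! → 1/3780; sum: t=0:+1/16 t=1:−1/6 t=2:+1/96 = -3/32; 3j²(3 2 3; 1 0 -1) = Δ·Π!·Σ² = 3/140  (sign -1)
I_A²/I_B² = (1/42)/(3/140) = 10/9

10/9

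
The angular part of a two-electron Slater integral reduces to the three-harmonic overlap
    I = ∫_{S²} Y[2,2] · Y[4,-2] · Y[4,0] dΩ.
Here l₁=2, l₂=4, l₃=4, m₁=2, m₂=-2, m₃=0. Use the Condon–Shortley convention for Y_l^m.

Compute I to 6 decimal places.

Checks pass: Σm=0; 10 even; l₃=4∈[2,6].
(2·2+1)(2·4+1)(2·4+1) = 405
Δ: 2! 2! 6! / 11! → 1/13860
sum: t=0:+1/192 t=1:−1/36 t=2:+1/192 = -5/288
3j²(2 4 4; 0 0 0) = Δ·Π!·Σ² = 20/693  (sign -1)
sum: t=0:+1/192 = 1/192
3j²(2 4 4; 2 -2 0) = Δ·Π!·Σ² = 3/77  (sign +1)
combine: 4πI² = 405·20/693·3/77 = 2700/5929
take √, sign -1: I = -0.19036462

-0.190365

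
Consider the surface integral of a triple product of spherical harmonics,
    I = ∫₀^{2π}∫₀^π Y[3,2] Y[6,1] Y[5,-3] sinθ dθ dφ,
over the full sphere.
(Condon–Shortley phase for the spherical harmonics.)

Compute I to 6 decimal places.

Rules hold: Σm=0, L=14 even, 3≤5≤9.
N = 7·13·11 = 1001
Δ = 4!·2!·8!/15! = 1/675675
Racah Σ t=1..3: t=1:−1/8640 t=2:+1/2304 t=3:−1/8640 = 7/34560
⇒ 3j(3 6 5; 0 0 0)² = 7/429, sgn -1
Racah Σ t=0..1: t=0:+1/120960 t=1:−1/17280 = -1/20160
⇒ 3j(3 6 5; 2 1 -3)² = 64/3003, sgn -1
4πI² = N·(3j₀)²·(3jₘ)² = 448/1287
I = +1·√(0.348096/4π) = 0.16643505

0.166435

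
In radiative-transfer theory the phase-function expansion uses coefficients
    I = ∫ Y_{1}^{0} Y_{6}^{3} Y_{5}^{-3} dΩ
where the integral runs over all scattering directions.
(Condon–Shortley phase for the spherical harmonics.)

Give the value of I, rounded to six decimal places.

-0.212310

m-sum 0 ✓  L=12 even ✓  5≤5≤7 ✓
Π(2lᵢ+1) = 3×13×11 = 429
triangle coeff Δ(1,6,5) = 1/858
Σ_t [1,1]: t=1:−1/14400 = -1/14400
(3j)²=6/143 [(1 6 5; 0 0 0)], sign=+1
Σ_t [1,1]: t=1:−1/80640 = -1/80640
(3j)²=9/286 [(1 6 5; 0 3 -3)], sign=-1
⇒ 4πI² = 81/143
I = (-1)√(81/143/(4π)) = -0.21230956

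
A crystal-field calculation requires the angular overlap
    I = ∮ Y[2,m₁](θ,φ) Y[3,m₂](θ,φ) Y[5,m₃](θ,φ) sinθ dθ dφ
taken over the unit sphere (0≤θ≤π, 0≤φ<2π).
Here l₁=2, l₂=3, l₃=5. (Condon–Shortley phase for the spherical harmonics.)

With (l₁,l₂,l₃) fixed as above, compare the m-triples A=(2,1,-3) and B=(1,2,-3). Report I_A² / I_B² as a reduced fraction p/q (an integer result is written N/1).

l's match ⇒ only the (l;m) 3-j factors differ between A and B.
A: triangle coeff Δ(2,3,5) = 1/2310; Σ_t [0,0]: t=0:+1/1152 = 1/1152; (3j)²=1/33 [(2 3 5; 2 1 -3)], sign=+1
B: triangle coeff Δ(2,3,5) = 1/2310; Σ_t [0,0]: t=0:+1/720 = 1/720; (3j)²=8/165 [(2 3 5; 1 2 -3)], sign=+1
I_A²/I_B² = (1/33)/(8/165) = 5/8

5/8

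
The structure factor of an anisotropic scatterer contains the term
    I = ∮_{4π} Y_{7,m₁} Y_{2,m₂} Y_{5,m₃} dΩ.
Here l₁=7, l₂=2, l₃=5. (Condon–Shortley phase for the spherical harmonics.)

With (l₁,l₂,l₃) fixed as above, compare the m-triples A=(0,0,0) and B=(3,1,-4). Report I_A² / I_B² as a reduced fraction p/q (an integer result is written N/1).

441/40

l's match ⇒ only the (l;m) 3-j factors differ between A and B.
A: triangle coeff Δ(7,2,5) = 1/15015; Σ_t [2,2]: t=2:+1/57600 = 1/57600; (3j)²=21/715 [(7 2 5; 0 0 0)], sign=-1
B: triangle coeff Δ(7,2,5) = 1/15015; Σ_t [3,3]: t=3:−1/2177280 = -1/2177280; (3j)²=8/3003 [(7 2 5; 3 1 -4)], sign=+1
I_A²/I_B² = (21/715)/(8/3003) = 441/40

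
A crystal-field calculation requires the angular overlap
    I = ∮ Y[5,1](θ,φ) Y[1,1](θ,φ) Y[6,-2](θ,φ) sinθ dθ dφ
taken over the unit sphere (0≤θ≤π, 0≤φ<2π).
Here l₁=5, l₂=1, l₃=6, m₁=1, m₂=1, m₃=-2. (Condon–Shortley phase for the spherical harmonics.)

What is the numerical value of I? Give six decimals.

0.216205

Checks pass: Σm=0; 12 even; l₃=6∈[4,6].
(2·5+1)(2·1+1)(2·6+1) = 429
Δ: 0! 10! 2! / 13! → 1/858
sum: t=0:+1/14400 = 1/14400
3j²(5 1 6; 0 0 0) = Δ·Π!·Σ² = 6/143  (sign +1)
sum: t=0:+1/34560 = 1/34560
3j²(5 1 6; 1 1 -2) = Δ·Π!·Σ² = 14/429  (sign +1)
combine: 4πI² = 429·6/143·14/429 = 84/143
take √, sign +1: I = 0.21620548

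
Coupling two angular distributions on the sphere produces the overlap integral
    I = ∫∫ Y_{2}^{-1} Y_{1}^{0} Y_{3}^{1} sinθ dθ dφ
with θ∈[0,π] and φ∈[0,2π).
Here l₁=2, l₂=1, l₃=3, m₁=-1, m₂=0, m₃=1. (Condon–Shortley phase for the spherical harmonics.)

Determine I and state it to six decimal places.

m-sum 0 ✓  L=6 even ✓  1≤3≤3 ✓
Π(2lᵢ+1) = 5×3×7 = 105
triangle coeff Δ(2,1,3) = 1/105
Σ_t [0,0]: t=0:+1/4 = 1/4
(3j)²=3/35 [(2 1 3; 0 0 0)], sign=-1
Σ_t [0,0]: t=0:+1/6 = 1/6
(3j)²=8/105 [(2 1 3; -1 0 1)], sign=+1
⇒ 4πI² = 24/35
I = (-1)√(24/35/(4π)) = -0.23359668

-0.233597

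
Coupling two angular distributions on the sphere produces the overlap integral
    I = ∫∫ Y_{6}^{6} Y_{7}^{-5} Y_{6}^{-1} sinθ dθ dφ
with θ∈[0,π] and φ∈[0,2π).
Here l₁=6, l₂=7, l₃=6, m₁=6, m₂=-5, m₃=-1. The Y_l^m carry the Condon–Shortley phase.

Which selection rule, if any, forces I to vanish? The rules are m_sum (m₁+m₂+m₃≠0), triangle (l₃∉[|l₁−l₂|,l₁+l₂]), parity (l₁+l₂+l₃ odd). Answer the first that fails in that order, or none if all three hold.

parity

azimuthal sum: 6 − 5 − 1 = 0  ✓
1 ≤ 6 ≤ 13 (triangle on l)  ✓
L = 6 + 7 + 6 = 19 (odd)  ✗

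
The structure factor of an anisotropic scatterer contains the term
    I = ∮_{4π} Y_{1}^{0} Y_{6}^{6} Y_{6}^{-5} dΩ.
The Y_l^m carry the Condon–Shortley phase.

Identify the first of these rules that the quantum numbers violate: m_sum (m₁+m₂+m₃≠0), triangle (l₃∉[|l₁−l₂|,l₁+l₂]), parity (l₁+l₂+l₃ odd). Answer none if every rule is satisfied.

m_sum

azimuthal sum: 0 + 6 − 5 = 1  ✗
5 ≤ 6 ≤ 7 (triangle on l)
L = 1 + 6 + 6 = 13 (odd)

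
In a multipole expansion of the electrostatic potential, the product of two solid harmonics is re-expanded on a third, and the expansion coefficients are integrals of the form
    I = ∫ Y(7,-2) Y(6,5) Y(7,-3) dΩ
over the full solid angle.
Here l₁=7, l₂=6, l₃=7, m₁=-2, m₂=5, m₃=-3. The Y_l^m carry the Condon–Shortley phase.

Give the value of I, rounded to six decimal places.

-0.040990

m-sum 0 ✓  L=20 even ✓  1≤7≤13 ✓
Π(2lᵢ+1) = 15×13×15 = 2925
triangle coeff Δ(7,6,7) = 1/2444321880
Σ_t [0,6]: t=0:+1/2612736000 t=1:−1/20736000 t=2:+1/1658880 t=3:−1/746496 t=4:+1/1658880 t=5:−1/20736000 t=6:+1/2612736000 = -1/4354560
(3j)²=1000/138567 [(7 6 7; 0 0 0)], sign=+1
Σ_t [5,6]: t=5:−1/49766400 t=6:+1/62208000 = -1/248832000
(3j)²=21/20995 [(7 6 7; -2 5 -3)], sign=-1
⇒ 4πI² = 315000/14919047
I = (-1)√(315000/14919047/(4π)) = -0.04099018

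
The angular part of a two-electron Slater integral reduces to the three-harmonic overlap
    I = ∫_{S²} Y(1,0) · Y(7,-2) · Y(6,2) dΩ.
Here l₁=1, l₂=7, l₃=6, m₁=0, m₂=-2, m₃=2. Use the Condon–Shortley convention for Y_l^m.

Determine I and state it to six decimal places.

m-sum 0 ✓  L=14 even ✓  6≤6≤8 ✓
Π(2lᵢ+1) = 3×15×13 = 585
triangle coeff Δ(1,7,6) = 1/1365
Σ_t [1,1]: t=1:−1/518400 = -1/518400
(3j)²=7/195 [(1 7 6; 0 0 0)], sign=-1
Σ_t [1,1]: t=1:−1/967680 = -1/967680
(3j)²=3/91 [(1 7 6; 0 -2 2)], sign=-1
⇒ 4πI² = 9/13
I = (+1)√(9/13/(4π)) = 0.23471705

0.234717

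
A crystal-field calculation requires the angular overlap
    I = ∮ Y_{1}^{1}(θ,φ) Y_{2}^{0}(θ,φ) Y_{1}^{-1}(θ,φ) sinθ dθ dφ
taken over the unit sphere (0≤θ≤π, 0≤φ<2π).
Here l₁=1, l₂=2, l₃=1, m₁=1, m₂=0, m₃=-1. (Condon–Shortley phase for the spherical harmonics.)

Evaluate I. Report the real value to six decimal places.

Checks pass: Σm=0; 4 even; l₃=1∈[1,3].
(2·1+1)(2·2+1)(2·1+1) = 45
Δ: 2! 0! 2! / 5! → 1/30
sum: t=1:−1/1 = -1/1
3j²(1 2 1; 0 0 0) = Δ·Π!·Σ² = 2/15  (sign +1)
sum: t=0:+1/4 = 1/4
3j²(1 2 1; 1 0 -1) = Δ·Π!·Σ² = 1/30  (sign +1)
combine: 4πI² = 45·2/15·1/30 = 1/5
take √, sign +1: I = 0.12615663

0.126157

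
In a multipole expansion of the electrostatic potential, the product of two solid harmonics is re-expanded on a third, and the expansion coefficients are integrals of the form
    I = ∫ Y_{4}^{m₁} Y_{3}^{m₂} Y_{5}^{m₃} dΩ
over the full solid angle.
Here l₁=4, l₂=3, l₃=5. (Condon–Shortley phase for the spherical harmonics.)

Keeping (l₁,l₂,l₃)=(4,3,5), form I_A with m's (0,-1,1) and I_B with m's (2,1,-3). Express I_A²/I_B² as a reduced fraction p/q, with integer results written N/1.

l's match ⇒ only the (l;m) 3-j factors differ between A and B.
A: triangle coeff Δ(4,3,5) = 1/180180; Σ_t [0,2]: t=0:+1/384 t=1:−1/216 t=2:+1/2304 = -11/6912; (3j)²=11/1638 [(4 3 5; 0 -1 1)], sign=-1
B: triangle coeff Δ(4,3,5) = 1/180180; Σ_t [0,2]: t=0:+1/2304 t=1:−1/720 t=2:+1/5760 = -1/1280; (3j)²=27/1430 [(4 3 5; 2 1 -3)], sign=-1
I_A²/I_B² = (11/1638)/(27/1430) = 605/1701

605/1701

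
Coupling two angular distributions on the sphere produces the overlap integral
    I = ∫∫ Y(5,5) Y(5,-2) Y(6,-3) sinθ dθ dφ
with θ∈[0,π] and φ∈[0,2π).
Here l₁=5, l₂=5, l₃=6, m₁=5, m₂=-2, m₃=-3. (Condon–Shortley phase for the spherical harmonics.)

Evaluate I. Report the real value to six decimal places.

Checks pass: Σm=0; 16 even; l₃=6∈[0,10].
(2·5+1)(2·5+1)(2·6+1) = 1573
Δ: 4! 6! 6! / 17! → 1/28588560
sum: t=0:+1/345600 t=1:−1/13824 t=2:+1/5184 t=3:−1/13824 t=4:+1/345600 = 7/129600
3j²(5 5 6; 0 0 0) = Δ·Π!·Σ² = 80/7293  (sign +1)
sum: t=0:+1/622080 = 1/622080
3j²(5 5 6; 5 -2 -3) = Δ·Π!·Σ² = 105/4862  (sign -1)
combine: 4πI² = 1573·80/7293·105/4862 = 1400/3757
take √, sign -1: I = -0.17220212

-0.172202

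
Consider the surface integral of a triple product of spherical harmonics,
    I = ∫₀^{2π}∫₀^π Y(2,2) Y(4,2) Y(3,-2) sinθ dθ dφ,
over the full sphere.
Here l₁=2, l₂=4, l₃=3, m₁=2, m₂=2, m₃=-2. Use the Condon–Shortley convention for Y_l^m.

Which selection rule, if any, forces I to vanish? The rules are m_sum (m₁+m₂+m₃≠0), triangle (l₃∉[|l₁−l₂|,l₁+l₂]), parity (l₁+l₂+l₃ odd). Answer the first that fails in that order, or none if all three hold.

azimuthal sum: 2 + 2 − 2 = 2  ✗
2 ≤ 3 ≤ 6 (triangle on l)
L = 2 + 4 + 3 = 9 (odd)

m_sum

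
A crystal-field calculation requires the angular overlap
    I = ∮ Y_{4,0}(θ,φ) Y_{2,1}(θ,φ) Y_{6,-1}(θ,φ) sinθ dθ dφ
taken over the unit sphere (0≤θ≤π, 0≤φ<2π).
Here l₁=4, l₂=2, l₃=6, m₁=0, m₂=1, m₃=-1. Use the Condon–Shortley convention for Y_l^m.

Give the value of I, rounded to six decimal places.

Rules hold: Σm=0, L=12 even, 2≤6≤6.
N = 9·5·13 = 585
Δ = 0!·8!·4!/13! = 1/6435
Racah Σ t=0..0: t=0:+1/2304 = 1/2304
⇒ 3j(4 2 6; 0 0 0)² = 5/143, sgn +1
Racah Σ t=0..0: t=0:+1/3456 = 1/3456
⇒ 3j(4 2 6; 0 1 -1)² = 35/1287, sgn -1
4πI² = N·(3j₀)²·(3jₘ)² = 875/1573
I = -1·√(0.556262/4π) = -0.21039467

-0.210395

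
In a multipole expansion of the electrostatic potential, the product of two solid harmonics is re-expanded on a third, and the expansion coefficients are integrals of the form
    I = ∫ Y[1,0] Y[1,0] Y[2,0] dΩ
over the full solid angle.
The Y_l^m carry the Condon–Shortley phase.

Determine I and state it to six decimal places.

Checks pass: Σm=0; 4 even; l₃=2∈[0,2].
(2·1+1)(2·1+1)(2·2+1) = 45
Δ: 0! 2! 2! / 5! → 1/30
sum: t=0:+1/1 = 1/1
3j²(1 1 2; 0 0 0) = Δ·Π!·Σ² = 2/15  (sign +1)
(m-triple is (0,0,0) — same symbol as above.)
combine: 4πI² = 45·2/15·2/15 = 4/5
take √, sign +1: I = 0.25231325

0.252313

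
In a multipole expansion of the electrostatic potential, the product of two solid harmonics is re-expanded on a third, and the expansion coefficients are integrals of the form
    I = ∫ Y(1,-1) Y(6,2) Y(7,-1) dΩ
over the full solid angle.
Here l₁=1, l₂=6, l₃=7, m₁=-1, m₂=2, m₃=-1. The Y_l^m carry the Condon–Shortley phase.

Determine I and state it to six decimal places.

Rules hold: Σm=0, L=14 even, 5≤7≤7.
N = 3·13·15 = 585
Δ = 0!·2!·12!/15! = 1/1365
Racah Σ t=0..0: t=0:+1/518400 = 1/518400
⇒ 3j(1 6 7; 0 0 0)² = 7/195, sgn -1
Racah Σ t=0..0: t=0:+1/1935360 = 1/1935360
⇒ 3j(1 6 7; -1 2 -1)² = 1/91, sgn +1
4πI² = N·(3j₀)²·(3jₘ)² = 3/13
I = -1·√(0.230769/4π) = -0.13551395

-0.135514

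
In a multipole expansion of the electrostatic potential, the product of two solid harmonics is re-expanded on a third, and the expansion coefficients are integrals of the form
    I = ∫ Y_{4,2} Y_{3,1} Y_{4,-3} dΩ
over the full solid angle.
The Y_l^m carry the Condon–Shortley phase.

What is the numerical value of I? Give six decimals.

0.000000

l₁+l₂+l₃=11 is odd: 3j(l;000)=0 ⇒ I=0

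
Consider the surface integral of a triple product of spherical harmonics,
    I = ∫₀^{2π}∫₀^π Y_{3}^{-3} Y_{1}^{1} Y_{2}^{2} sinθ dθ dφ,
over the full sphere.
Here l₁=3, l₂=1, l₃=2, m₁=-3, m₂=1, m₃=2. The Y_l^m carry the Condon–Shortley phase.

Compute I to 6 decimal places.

Rules hold: Σm=0, L=6 even, 2≤2≤4.
N = 7·3·5 = 105
Δ = 2!·4!·0!/7! = 1/105
Racah Σ t=1..1: t=1:−1/4 = -1/4
⇒ 3j(3 1 2; 0 0 0)² = 3/35, sgn -1
Racah Σ t=2..2: t=2:+1/48 = 1/48
⇒ 3j(3 1 2; -3 1 2)² = 1/7, sgn +1
4πI² = N·(3j₀)²·(3jₘ)² = 9/7
I = -1·√(1.28571/4π) = -0.31986543

-0.319865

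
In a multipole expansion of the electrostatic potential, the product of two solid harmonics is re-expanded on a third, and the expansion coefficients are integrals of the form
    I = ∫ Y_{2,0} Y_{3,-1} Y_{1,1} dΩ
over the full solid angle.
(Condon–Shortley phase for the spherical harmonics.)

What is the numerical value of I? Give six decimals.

Rules hold: Σm=0, L=6 even, 1≤1≤5.
N = 5·7·3 = 105
Δ = 4!·0!·2!/7! = 1/105
Racah Σ t=2..2: t=2:+1/4 = 1/4
⇒ 3j(2 3 1; 0 0 0)² = 3/35, sgn -1
Racah Σ t=2..2: t=2:+1/8 = 1/8
⇒ 3j(2 3 1; 0 -1 1)² = 2/35, sgn +1
4πI² = N·(3j₀)²·(3jₘ)² = 18/35
I = -1·√(0.514286/4π) = -0.20230066

-0.202301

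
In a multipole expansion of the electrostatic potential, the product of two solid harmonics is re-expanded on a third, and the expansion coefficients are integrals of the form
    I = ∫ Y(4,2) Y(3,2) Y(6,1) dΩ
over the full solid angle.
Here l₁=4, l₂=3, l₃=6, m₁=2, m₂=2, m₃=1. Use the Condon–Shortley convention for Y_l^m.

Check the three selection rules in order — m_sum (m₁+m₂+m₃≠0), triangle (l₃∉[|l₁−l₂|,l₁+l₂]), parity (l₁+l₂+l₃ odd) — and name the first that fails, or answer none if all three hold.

m_sum

azimuthal sum: 2 + 2 + 1 = 5  ✗
1 ≤ 6 ≤ 7 (triangle on l)
L = 4 + 3 + 6 = 13 (odd)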